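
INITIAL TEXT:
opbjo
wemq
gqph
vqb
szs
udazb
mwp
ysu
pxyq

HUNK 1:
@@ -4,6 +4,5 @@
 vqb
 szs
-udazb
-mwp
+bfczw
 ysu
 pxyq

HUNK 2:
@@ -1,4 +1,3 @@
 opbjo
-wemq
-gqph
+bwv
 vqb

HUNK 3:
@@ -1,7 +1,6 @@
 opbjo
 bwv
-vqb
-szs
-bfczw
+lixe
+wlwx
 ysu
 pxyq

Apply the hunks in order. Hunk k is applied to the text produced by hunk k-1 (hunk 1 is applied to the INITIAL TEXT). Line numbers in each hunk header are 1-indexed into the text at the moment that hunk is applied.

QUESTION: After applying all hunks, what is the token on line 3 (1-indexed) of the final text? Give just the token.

Answer: lixe

Derivation:
Hunk 1: at line 4 remove [udazb,mwp] add [bfczw] -> 8 lines: opbjo wemq gqph vqb szs bfczw ysu pxyq
Hunk 2: at line 1 remove [wemq,gqph] add [bwv] -> 7 lines: opbjo bwv vqb szs bfczw ysu pxyq
Hunk 3: at line 1 remove [vqb,szs,bfczw] add [lixe,wlwx] -> 6 lines: opbjo bwv lixe wlwx ysu pxyq
Final line 3: lixe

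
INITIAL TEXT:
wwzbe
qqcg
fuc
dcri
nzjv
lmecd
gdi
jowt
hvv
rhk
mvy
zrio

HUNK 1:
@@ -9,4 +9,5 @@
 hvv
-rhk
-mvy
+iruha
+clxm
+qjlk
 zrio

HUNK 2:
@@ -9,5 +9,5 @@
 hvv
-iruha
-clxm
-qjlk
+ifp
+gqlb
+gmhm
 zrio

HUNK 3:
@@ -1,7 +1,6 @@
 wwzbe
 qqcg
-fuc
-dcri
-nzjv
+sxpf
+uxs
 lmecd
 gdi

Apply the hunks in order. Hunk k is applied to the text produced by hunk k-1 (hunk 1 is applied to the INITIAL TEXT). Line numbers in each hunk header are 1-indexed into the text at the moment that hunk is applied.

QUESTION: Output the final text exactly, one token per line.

Answer: wwzbe
qqcg
sxpf
uxs
lmecd
gdi
jowt
hvv
ifp
gqlb
gmhm
zrio

Derivation:
Hunk 1: at line 9 remove [rhk,mvy] add [iruha,clxm,qjlk] -> 13 lines: wwzbe qqcg fuc dcri nzjv lmecd gdi jowt hvv iruha clxm qjlk zrio
Hunk 2: at line 9 remove [iruha,clxm,qjlk] add [ifp,gqlb,gmhm] -> 13 lines: wwzbe qqcg fuc dcri nzjv lmecd gdi jowt hvv ifp gqlb gmhm zrio
Hunk 3: at line 1 remove [fuc,dcri,nzjv] add [sxpf,uxs] -> 12 lines: wwzbe qqcg sxpf uxs lmecd gdi jowt hvv ifp gqlb gmhm zrio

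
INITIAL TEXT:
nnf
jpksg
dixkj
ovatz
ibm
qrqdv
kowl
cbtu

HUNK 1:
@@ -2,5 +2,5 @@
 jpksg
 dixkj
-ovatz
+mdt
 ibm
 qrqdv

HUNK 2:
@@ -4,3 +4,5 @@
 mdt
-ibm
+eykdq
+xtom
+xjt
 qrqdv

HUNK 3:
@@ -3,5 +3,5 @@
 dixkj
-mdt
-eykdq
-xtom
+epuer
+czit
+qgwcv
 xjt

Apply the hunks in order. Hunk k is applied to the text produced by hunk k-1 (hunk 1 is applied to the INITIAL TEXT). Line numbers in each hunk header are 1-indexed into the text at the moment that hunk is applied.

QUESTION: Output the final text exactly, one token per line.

Answer: nnf
jpksg
dixkj
epuer
czit
qgwcv
xjt
qrqdv
kowl
cbtu

Derivation:
Hunk 1: at line 2 remove [ovatz] add [mdt] -> 8 lines: nnf jpksg dixkj mdt ibm qrqdv kowl cbtu
Hunk 2: at line 4 remove [ibm] add [eykdq,xtom,xjt] -> 10 lines: nnf jpksg dixkj mdt eykdq xtom xjt qrqdv kowl cbtu
Hunk 3: at line 3 remove [mdt,eykdq,xtom] add [epuer,czit,qgwcv] -> 10 lines: nnf jpksg dixkj epuer czit qgwcv xjt qrqdv kowl cbtu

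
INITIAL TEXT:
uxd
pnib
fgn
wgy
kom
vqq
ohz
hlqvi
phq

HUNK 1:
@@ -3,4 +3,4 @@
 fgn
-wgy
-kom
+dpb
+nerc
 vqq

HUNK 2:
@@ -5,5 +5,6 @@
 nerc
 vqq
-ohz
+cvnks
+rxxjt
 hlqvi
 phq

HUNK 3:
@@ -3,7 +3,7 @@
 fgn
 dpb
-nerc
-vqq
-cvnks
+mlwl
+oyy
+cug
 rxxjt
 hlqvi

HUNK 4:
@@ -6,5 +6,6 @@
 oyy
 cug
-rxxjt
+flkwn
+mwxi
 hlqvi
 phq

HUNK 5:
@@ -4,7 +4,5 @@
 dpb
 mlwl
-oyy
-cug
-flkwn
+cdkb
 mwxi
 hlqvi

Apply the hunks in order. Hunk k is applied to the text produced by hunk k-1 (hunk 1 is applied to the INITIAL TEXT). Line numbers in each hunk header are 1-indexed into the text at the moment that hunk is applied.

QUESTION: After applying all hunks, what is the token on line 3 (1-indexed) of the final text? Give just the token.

Answer: fgn

Derivation:
Hunk 1: at line 3 remove [wgy,kom] add [dpb,nerc] -> 9 lines: uxd pnib fgn dpb nerc vqq ohz hlqvi phq
Hunk 2: at line 5 remove [ohz] add [cvnks,rxxjt] -> 10 lines: uxd pnib fgn dpb nerc vqq cvnks rxxjt hlqvi phq
Hunk 3: at line 3 remove [nerc,vqq,cvnks] add [mlwl,oyy,cug] -> 10 lines: uxd pnib fgn dpb mlwl oyy cug rxxjt hlqvi phq
Hunk 4: at line 6 remove [rxxjt] add [flkwn,mwxi] -> 11 lines: uxd pnib fgn dpb mlwl oyy cug flkwn mwxi hlqvi phq
Hunk 5: at line 4 remove [oyy,cug,flkwn] add [cdkb] -> 9 lines: uxd pnib fgn dpb mlwl cdkb mwxi hlqvi phq
Final line 3: fgn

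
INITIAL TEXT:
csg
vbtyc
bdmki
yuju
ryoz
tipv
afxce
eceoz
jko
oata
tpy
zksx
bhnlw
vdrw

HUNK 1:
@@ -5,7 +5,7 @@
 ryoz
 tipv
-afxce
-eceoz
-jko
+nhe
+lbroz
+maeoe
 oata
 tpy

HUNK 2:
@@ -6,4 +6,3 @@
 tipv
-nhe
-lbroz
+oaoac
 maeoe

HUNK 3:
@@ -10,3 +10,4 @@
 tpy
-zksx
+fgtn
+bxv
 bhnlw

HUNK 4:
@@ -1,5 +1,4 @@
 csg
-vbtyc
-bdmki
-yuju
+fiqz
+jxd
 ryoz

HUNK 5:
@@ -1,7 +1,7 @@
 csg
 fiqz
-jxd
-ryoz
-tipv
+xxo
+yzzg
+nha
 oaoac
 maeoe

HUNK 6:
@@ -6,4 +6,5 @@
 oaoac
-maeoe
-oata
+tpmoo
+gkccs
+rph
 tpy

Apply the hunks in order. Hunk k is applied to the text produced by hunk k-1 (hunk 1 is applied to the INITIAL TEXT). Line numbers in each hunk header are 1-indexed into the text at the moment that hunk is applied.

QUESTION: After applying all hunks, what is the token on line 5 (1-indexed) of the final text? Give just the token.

Hunk 1: at line 5 remove [afxce,eceoz,jko] add [nhe,lbroz,maeoe] -> 14 lines: csg vbtyc bdmki yuju ryoz tipv nhe lbroz maeoe oata tpy zksx bhnlw vdrw
Hunk 2: at line 6 remove [nhe,lbroz] add [oaoac] -> 13 lines: csg vbtyc bdmki yuju ryoz tipv oaoac maeoe oata tpy zksx bhnlw vdrw
Hunk 3: at line 10 remove [zksx] add [fgtn,bxv] -> 14 lines: csg vbtyc bdmki yuju ryoz tipv oaoac maeoe oata tpy fgtn bxv bhnlw vdrw
Hunk 4: at line 1 remove [vbtyc,bdmki,yuju] add [fiqz,jxd] -> 13 lines: csg fiqz jxd ryoz tipv oaoac maeoe oata tpy fgtn bxv bhnlw vdrw
Hunk 5: at line 1 remove [jxd,ryoz,tipv] add [xxo,yzzg,nha] -> 13 lines: csg fiqz xxo yzzg nha oaoac maeoe oata tpy fgtn bxv bhnlw vdrw
Hunk 6: at line 6 remove [maeoe,oata] add [tpmoo,gkccs,rph] -> 14 lines: csg fiqz xxo yzzg nha oaoac tpmoo gkccs rph tpy fgtn bxv bhnlw vdrw
Final line 5: nha

Answer: nha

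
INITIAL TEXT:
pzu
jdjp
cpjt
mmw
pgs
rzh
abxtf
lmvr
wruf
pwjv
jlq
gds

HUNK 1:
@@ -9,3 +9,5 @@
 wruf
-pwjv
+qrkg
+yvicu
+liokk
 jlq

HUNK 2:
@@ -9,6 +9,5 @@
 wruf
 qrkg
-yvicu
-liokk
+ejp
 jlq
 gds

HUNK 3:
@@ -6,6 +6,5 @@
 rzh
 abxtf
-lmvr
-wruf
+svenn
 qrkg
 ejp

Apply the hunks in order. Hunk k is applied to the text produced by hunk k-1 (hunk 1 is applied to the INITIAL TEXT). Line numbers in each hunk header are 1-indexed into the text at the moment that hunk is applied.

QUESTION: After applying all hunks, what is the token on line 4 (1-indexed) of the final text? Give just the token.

Answer: mmw

Derivation:
Hunk 1: at line 9 remove [pwjv] add [qrkg,yvicu,liokk] -> 14 lines: pzu jdjp cpjt mmw pgs rzh abxtf lmvr wruf qrkg yvicu liokk jlq gds
Hunk 2: at line 9 remove [yvicu,liokk] add [ejp] -> 13 lines: pzu jdjp cpjt mmw pgs rzh abxtf lmvr wruf qrkg ejp jlq gds
Hunk 3: at line 6 remove [lmvr,wruf] add [svenn] -> 12 lines: pzu jdjp cpjt mmw pgs rzh abxtf svenn qrkg ejp jlq gds
Final line 4: mmw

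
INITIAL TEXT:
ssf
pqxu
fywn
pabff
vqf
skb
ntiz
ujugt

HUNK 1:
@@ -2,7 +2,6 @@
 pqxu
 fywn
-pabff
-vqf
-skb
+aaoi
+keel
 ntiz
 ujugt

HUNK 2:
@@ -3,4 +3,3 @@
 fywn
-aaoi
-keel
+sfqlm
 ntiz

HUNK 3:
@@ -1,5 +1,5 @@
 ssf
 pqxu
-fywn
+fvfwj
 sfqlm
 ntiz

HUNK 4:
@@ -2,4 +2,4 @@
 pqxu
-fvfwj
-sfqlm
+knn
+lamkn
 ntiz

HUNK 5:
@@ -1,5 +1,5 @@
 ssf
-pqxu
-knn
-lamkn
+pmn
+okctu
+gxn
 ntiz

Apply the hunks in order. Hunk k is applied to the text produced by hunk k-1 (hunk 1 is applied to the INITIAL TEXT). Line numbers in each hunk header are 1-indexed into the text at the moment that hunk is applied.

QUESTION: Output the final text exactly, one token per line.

Hunk 1: at line 2 remove [pabff,vqf,skb] add [aaoi,keel] -> 7 lines: ssf pqxu fywn aaoi keel ntiz ujugt
Hunk 2: at line 3 remove [aaoi,keel] add [sfqlm] -> 6 lines: ssf pqxu fywn sfqlm ntiz ujugt
Hunk 3: at line 1 remove [fywn] add [fvfwj] -> 6 lines: ssf pqxu fvfwj sfqlm ntiz ujugt
Hunk 4: at line 2 remove [fvfwj,sfqlm] add [knn,lamkn] -> 6 lines: ssf pqxu knn lamkn ntiz ujugt
Hunk 5: at line 1 remove [pqxu,knn,lamkn] add [pmn,okctu,gxn] -> 6 lines: ssf pmn okctu gxn ntiz ujugt

Answer: ssf
pmn
okctu
gxn
ntiz
ujugt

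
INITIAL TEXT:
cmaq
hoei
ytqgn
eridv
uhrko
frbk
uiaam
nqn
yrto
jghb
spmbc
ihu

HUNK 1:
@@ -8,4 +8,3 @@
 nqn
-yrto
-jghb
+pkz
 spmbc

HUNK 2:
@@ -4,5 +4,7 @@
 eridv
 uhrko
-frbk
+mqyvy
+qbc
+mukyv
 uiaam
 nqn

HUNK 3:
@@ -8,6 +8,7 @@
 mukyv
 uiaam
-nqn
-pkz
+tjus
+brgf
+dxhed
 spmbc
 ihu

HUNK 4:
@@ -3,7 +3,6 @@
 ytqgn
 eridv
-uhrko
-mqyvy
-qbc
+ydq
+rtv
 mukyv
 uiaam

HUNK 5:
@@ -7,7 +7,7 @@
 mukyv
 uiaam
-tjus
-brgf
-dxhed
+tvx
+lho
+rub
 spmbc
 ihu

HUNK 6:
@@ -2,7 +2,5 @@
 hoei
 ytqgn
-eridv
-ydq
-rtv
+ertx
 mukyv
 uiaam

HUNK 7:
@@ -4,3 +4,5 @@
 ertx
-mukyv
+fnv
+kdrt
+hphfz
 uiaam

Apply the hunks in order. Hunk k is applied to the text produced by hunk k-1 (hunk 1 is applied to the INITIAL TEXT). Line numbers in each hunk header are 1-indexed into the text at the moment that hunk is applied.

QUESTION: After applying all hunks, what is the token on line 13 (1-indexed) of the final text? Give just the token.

Hunk 1: at line 8 remove [yrto,jghb] add [pkz] -> 11 lines: cmaq hoei ytqgn eridv uhrko frbk uiaam nqn pkz spmbc ihu
Hunk 2: at line 4 remove [frbk] add [mqyvy,qbc,mukyv] -> 13 lines: cmaq hoei ytqgn eridv uhrko mqyvy qbc mukyv uiaam nqn pkz spmbc ihu
Hunk 3: at line 8 remove [nqn,pkz] add [tjus,brgf,dxhed] -> 14 lines: cmaq hoei ytqgn eridv uhrko mqyvy qbc mukyv uiaam tjus brgf dxhed spmbc ihu
Hunk 4: at line 3 remove [uhrko,mqyvy,qbc] add [ydq,rtv] -> 13 lines: cmaq hoei ytqgn eridv ydq rtv mukyv uiaam tjus brgf dxhed spmbc ihu
Hunk 5: at line 7 remove [tjus,brgf,dxhed] add [tvx,lho,rub] -> 13 lines: cmaq hoei ytqgn eridv ydq rtv mukyv uiaam tvx lho rub spmbc ihu
Hunk 6: at line 2 remove [eridv,ydq,rtv] add [ertx] -> 11 lines: cmaq hoei ytqgn ertx mukyv uiaam tvx lho rub spmbc ihu
Hunk 7: at line 4 remove [mukyv] add [fnv,kdrt,hphfz] -> 13 lines: cmaq hoei ytqgn ertx fnv kdrt hphfz uiaam tvx lho rub spmbc ihu
Final line 13: ihu

Answer: ihu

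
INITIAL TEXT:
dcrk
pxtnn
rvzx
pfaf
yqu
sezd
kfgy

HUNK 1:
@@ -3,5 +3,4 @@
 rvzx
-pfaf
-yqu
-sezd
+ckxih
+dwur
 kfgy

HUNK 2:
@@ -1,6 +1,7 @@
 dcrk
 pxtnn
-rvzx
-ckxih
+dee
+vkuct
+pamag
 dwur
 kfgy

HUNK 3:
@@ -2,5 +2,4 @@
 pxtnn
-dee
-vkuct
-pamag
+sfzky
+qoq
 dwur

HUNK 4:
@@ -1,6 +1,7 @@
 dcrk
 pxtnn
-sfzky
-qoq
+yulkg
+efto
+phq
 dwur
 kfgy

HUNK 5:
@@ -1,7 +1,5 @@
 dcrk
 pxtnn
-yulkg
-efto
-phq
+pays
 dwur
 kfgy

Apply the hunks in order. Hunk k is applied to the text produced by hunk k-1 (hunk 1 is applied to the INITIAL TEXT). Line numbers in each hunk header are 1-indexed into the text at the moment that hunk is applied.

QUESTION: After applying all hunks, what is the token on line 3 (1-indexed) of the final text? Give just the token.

Answer: pays

Derivation:
Hunk 1: at line 3 remove [pfaf,yqu,sezd] add [ckxih,dwur] -> 6 lines: dcrk pxtnn rvzx ckxih dwur kfgy
Hunk 2: at line 1 remove [rvzx,ckxih] add [dee,vkuct,pamag] -> 7 lines: dcrk pxtnn dee vkuct pamag dwur kfgy
Hunk 3: at line 2 remove [dee,vkuct,pamag] add [sfzky,qoq] -> 6 lines: dcrk pxtnn sfzky qoq dwur kfgy
Hunk 4: at line 1 remove [sfzky,qoq] add [yulkg,efto,phq] -> 7 lines: dcrk pxtnn yulkg efto phq dwur kfgy
Hunk 5: at line 1 remove [yulkg,efto,phq] add [pays] -> 5 lines: dcrk pxtnn pays dwur kfgy
Final line 3: pays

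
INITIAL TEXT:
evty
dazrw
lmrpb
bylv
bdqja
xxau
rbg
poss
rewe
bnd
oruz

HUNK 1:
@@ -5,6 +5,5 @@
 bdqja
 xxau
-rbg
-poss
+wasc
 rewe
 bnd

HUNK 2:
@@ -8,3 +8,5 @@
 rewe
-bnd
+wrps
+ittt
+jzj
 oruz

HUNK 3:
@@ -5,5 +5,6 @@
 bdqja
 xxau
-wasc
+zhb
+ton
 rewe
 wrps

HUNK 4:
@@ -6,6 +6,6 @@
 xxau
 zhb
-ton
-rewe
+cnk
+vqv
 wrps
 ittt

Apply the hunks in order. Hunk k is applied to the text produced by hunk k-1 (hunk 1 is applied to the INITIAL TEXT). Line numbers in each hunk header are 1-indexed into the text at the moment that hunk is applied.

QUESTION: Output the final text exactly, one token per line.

Answer: evty
dazrw
lmrpb
bylv
bdqja
xxau
zhb
cnk
vqv
wrps
ittt
jzj
oruz

Derivation:
Hunk 1: at line 5 remove [rbg,poss] add [wasc] -> 10 lines: evty dazrw lmrpb bylv bdqja xxau wasc rewe bnd oruz
Hunk 2: at line 8 remove [bnd] add [wrps,ittt,jzj] -> 12 lines: evty dazrw lmrpb bylv bdqja xxau wasc rewe wrps ittt jzj oruz
Hunk 3: at line 5 remove [wasc] add [zhb,ton] -> 13 lines: evty dazrw lmrpb bylv bdqja xxau zhb ton rewe wrps ittt jzj oruz
Hunk 4: at line 6 remove [ton,rewe] add [cnk,vqv] -> 13 lines: evty dazrw lmrpb bylv bdqja xxau zhb cnk vqv wrps ittt jzj oruz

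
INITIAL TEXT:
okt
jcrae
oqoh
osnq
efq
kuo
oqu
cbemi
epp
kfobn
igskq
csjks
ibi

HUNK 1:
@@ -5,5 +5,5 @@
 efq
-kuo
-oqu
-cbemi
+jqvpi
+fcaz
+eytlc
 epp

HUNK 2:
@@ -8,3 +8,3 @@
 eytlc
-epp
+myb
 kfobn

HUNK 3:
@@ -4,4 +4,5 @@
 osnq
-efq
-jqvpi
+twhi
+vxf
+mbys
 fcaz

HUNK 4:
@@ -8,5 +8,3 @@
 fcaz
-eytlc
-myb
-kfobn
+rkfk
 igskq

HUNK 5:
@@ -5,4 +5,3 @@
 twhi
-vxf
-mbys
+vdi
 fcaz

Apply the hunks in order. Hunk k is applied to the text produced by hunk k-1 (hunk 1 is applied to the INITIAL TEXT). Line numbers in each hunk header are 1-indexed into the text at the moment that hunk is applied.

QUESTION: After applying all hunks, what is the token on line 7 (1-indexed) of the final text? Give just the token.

Answer: fcaz

Derivation:
Hunk 1: at line 5 remove [kuo,oqu,cbemi] add [jqvpi,fcaz,eytlc] -> 13 lines: okt jcrae oqoh osnq efq jqvpi fcaz eytlc epp kfobn igskq csjks ibi
Hunk 2: at line 8 remove [epp] add [myb] -> 13 lines: okt jcrae oqoh osnq efq jqvpi fcaz eytlc myb kfobn igskq csjks ibi
Hunk 3: at line 4 remove [efq,jqvpi] add [twhi,vxf,mbys] -> 14 lines: okt jcrae oqoh osnq twhi vxf mbys fcaz eytlc myb kfobn igskq csjks ibi
Hunk 4: at line 8 remove [eytlc,myb,kfobn] add [rkfk] -> 12 lines: okt jcrae oqoh osnq twhi vxf mbys fcaz rkfk igskq csjks ibi
Hunk 5: at line 5 remove [vxf,mbys] add [vdi] -> 11 lines: okt jcrae oqoh osnq twhi vdi fcaz rkfk igskq csjks ibi
Final line 7: fcaz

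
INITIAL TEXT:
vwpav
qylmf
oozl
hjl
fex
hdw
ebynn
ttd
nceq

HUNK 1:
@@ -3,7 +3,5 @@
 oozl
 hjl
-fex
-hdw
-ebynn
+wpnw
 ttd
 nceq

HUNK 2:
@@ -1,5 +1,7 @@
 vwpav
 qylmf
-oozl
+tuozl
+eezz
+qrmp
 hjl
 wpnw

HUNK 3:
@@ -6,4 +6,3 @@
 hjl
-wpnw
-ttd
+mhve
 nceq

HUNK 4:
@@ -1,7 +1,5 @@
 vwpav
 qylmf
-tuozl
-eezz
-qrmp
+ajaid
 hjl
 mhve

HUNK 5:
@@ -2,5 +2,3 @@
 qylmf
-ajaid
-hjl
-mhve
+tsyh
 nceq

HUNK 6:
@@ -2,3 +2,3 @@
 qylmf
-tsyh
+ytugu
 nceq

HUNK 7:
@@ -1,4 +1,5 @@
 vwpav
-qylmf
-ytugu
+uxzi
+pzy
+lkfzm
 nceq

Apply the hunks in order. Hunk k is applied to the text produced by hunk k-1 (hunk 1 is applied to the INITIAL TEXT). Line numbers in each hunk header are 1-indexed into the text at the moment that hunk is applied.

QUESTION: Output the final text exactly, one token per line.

Answer: vwpav
uxzi
pzy
lkfzm
nceq

Derivation:
Hunk 1: at line 3 remove [fex,hdw,ebynn] add [wpnw] -> 7 lines: vwpav qylmf oozl hjl wpnw ttd nceq
Hunk 2: at line 1 remove [oozl] add [tuozl,eezz,qrmp] -> 9 lines: vwpav qylmf tuozl eezz qrmp hjl wpnw ttd nceq
Hunk 3: at line 6 remove [wpnw,ttd] add [mhve] -> 8 lines: vwpav qylmf tuozl eezz qrmp hjl mhve nceq
Hunk 4: at line 1 remove [tuozl,eezz,qrmp] add [ajaid] -> 6 lines: vwpav qylmf ajaid hjl mhve nceq
Hunk 5: at line 2 remove [ajaid,hjl,mhve] add [tsyh] -> 4 lines: vwpav qylmf tsyh nceq
Hunk 6: at line 2 remove [tsyh] add [ytugu] -> 4 lines: vwpav qylmf ytugu nceq
Hunk 7: at line 1 remove [qylmf,ytugu] add [uxzi,pzy,lkfzm] -> 5 lines: vwpav uxzi pzy lkfzm nceq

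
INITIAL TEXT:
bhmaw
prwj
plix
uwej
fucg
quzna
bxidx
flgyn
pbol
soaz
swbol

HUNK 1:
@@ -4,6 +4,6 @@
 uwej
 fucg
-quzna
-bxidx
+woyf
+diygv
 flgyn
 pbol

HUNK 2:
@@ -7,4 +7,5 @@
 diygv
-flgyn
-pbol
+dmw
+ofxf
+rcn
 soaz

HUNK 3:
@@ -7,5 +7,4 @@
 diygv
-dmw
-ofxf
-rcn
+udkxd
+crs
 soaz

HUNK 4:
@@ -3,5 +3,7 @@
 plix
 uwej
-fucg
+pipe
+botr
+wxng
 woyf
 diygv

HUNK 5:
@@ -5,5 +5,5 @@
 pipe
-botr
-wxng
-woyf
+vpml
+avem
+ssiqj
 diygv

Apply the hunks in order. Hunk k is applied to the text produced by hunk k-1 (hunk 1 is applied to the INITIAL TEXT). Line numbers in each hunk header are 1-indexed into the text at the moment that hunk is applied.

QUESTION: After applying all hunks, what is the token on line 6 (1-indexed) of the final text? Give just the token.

Answer: vpml

Derivation:
Hunk 1: at line 4 remove [quzna,bxidx] add [woyf,diygv] -> 11 lines: bhmaw prwj plix uwej fucg woyf diygv flgyn pbol soaz swbol
Hunk 2: at line 7 remove [flgyn,pbol] add [dmw,ofxf,rcn] -> 12 lines: bhmaw prwj plix uwej fucg woyf diygv dmw ofxf rcn soaz swbol
Hunk 3: at line 7 remove [dmw,ofxf,rcn] add [udkxd,crs] -> 11 lines: bhmaw prwj plix uwej fucg woyf diygv udkxd crs soaz swbol
Hunk 4: at line 3 remove [fucg] add [pipe,botr,wxng] -> 13 lines: bhmaw prwj plix uwej pipe botr wxng woyf diygv udkxd crs soaz swbol
Hunk 5: at line 5 remove [botr,wxng,woyf] add [vpml,avem,ssiqj] -> 13 lines: bhmaw prwj plix uwej pipe vpml avem ssiqj diygv udkxd crs soaz swbol
Final line 6: vpml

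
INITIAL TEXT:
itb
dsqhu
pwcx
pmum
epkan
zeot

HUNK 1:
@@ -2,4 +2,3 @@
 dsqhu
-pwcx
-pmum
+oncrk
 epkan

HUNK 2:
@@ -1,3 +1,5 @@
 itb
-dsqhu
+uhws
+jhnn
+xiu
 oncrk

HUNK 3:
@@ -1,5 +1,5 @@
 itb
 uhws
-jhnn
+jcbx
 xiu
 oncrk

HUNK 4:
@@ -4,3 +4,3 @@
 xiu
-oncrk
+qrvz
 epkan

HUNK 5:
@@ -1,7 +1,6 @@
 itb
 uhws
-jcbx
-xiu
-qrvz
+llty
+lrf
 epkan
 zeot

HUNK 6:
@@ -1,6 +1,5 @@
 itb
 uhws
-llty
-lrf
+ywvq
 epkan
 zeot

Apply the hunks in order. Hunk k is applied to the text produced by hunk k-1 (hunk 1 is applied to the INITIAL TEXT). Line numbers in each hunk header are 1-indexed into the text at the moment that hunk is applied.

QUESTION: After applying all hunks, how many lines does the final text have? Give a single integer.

Hunk 1: at line 2 remove [pwcx,pmum] add [oncrk] -> 5 lines: itb dsqhu oncrk epkan zeot
Hunk 2: at line 1 remove [dsqhu] add [uhws,jhnn,xiu] -> 7 lines: itb uhws jhnn xiu oncrk epkan zeot
Hunk 3: at line 1 remove [jhnn] add [jcbx] -> 7 lines: itb uhws jcbx xiu oncrk epkan zeot
Hunk 4: at line 4 remove [oncrk] add [qrvz] -> 7 lines: itb uhws jcbx xiu qrvz epkan zeot
Hunk 5: at line 1 remove [jcbx,xiu,qrvz] add [llty,lrf] -> 6 lines: itb uhws llty lrf epkan zeot
Hunk 6: at line 1 remove [llty,lrf] add [ywvq] -> 5 lines: itb uhws ywvq epkan zeot
Final line count: 5

Answer: 5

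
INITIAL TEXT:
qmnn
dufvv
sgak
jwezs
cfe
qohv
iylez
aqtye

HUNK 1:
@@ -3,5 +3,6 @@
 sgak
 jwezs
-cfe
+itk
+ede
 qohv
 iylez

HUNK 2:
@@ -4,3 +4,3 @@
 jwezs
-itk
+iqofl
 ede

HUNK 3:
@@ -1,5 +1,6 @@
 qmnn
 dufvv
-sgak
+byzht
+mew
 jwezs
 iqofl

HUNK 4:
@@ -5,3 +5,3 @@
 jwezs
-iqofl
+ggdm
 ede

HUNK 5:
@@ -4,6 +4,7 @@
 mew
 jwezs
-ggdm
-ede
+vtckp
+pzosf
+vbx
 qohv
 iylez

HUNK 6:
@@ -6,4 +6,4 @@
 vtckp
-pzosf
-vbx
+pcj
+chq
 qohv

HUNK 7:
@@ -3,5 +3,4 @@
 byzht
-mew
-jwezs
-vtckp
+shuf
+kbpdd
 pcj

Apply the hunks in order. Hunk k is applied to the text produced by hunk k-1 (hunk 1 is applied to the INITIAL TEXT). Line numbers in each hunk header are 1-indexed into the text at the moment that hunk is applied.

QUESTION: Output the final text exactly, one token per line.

Answer: qmnn
dufvv
byzht
shuf
kbpdd
pcj
chq
qohv
iylez
aqtye

Derivation:
Hunk 1: at line 3 remove [cfe] add [itk,ede] -> 9 lines: qmnn dufvv sgak jwezs itk ede qohv iylez aqtye
Hunk 2: at line 4 remove [itk] add [iqofl] -> 9 lines: qmnn dufvv sgak jwezs iqofl ede qohv iylez aqtye
Hunk 3: at line 1 remove [sgak] add [byzht,mew] -> 10 lines: qmnn dufvv byzht mew jwezs iqofl ede qohv iylez aqtye
Hunk 4: at line 5 remove [iqofl] add [ggdm] -> 10 lines: qmnn dufvv byzht mew jwezs ggdm ede qohv iylez aqtye
Hunk 5: at line 4 remove [ggdm,ede] add [vtckp,pzosf,vbx] -> 11 lines: qmnn dufvv byzht mew jwezs vtckp pzosf vbx qohv iylez aqtye
Hunk 6: at line 6 remove [pzosf,vbx] add [pcj,chq] -> 11 lines: qmnn dufvv byzht mew jwezs vtckp pcj chq qohv iylez aqtye
Hunk 7: at line 3 remove [mew,jwezs,vtckp] add [shuf,kbpdd] -> 10 lines: qmnn dufvv byzht shuf kbpdd pcj chq qohv iylez aqtye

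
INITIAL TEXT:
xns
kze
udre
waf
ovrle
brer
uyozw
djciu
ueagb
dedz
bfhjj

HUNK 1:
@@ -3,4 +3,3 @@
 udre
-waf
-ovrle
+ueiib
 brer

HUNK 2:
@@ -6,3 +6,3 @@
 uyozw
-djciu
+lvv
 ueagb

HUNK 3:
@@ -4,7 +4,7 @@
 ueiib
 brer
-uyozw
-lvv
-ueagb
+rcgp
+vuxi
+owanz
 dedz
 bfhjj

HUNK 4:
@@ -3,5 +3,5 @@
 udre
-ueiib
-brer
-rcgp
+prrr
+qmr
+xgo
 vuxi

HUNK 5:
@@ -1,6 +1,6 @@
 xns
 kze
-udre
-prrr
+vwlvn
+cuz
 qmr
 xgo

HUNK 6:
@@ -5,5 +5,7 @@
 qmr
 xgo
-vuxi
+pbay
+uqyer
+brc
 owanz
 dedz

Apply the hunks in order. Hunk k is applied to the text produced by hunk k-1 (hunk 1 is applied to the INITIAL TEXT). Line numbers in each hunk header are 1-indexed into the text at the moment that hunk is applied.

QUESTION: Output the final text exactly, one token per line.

Hunk 1: at line 3 remove [waf,ovrle] add [ueiib] -> 10 lines: xns kze udre ueiib brer uyozw djciu ueagb dedz bfhjj
Hunk 2: at line 6 remove [djciu] add [lvv] -> 10 lines: xns kze udre ueiib brer uyozw lvv ueagb dedz bfhjj
Hunk 3: at line 4 remove [uyozw,lvv,ueagb] add [rcgp,vuxi,owanz] -> 10 lines: xns kze udre ueiib brer rcgp vuxi owanz dedz bfhjj
Hunk 4: at line 3 remove [ueiib,brer,rcgp] add [prrr,qmr,xgo] -> 10 lines: xns kze udre prrr qmr xgo vuxi owanz dedz bfhjj
Hunk 5: at line 1 remove [udre,prrr] add [vwlvn,cuz] -> 10 lines: xns kze vwlvn cuz qmr xgo vuxi owanz dedz bfhjj
Hunk 6: at line 5 remove [vuxi] add [pbay,uqyer,brc] -> 12 lines: xns kze vwlvn cuz qmr xgo pbay uqyer brc owanz dedz bfhjj

Answer: xns
kze
vwlvn
cuz
qmr
xgo
pbay
uqyer
brc
owanz
dedz
bfhjj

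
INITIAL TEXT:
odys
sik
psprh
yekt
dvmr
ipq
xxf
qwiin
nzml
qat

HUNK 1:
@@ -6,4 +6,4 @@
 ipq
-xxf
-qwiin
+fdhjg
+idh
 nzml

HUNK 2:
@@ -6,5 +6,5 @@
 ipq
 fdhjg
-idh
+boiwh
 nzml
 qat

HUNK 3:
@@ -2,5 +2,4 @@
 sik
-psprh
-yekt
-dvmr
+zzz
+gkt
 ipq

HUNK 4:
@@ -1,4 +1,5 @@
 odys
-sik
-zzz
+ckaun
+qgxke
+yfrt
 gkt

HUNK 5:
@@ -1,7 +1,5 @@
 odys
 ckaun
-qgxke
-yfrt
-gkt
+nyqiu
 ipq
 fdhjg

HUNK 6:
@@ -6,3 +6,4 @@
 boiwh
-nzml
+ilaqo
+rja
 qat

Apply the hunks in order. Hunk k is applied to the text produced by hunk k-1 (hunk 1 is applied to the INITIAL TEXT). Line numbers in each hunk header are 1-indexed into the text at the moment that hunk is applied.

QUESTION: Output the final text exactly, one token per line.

Hunk 1: at line 6 remove [xxf,qwiin] add [fdhjg,idh] -> 10 lines: odys sik psprh yekt dvmr ipq fdhjg idh nzml qat
Hunk 2: at line 6 remove [idh] add [boiwh] -> 10 lines: odys sik psprh yekt dvmr ipq fdhjg boiwh nzml qat
Hunk 3: at line 2 remove [psprh,yekt,dvmr] add [zzz,gkt] -> 9 lines: odys sik zzz gkt ipq fdhjg boiwh nzml qat
Hunk 4: at line 1 remove [sik,zzz] add [ckaun,qgxke,yfrt] -> 10 lines: odys ckaun qgxke yfrt gkt ipq fdhjg boiwh nzml qat
Hunk 5: at line 1 remove [qgxke,yfrt,gkt] add [nyqiu] -> 8 lines: odys ckaun nyqiu ipq fdhjg boiwh nzml qat
Hunk 6: at line 6 remove [nzml] add [ilaqo,rja] -> 9 lines: odys ckaun nyqiu ipq fdhjg boiwh ilaqo rja qat

Answer: odys
ckaun
nyqiu
ipq
fdhjg
boiwh
ilaqo
rja
qat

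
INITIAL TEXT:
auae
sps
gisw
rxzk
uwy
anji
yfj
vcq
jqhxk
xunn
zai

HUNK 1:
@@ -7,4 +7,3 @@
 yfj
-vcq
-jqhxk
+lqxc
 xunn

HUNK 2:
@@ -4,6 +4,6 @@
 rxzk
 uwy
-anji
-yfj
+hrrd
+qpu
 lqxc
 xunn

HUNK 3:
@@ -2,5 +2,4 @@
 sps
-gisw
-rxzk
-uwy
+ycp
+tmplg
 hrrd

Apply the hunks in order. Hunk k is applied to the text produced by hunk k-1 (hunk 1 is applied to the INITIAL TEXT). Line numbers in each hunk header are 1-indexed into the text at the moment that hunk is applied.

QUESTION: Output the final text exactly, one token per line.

Hunk 1: at line 7 remove [vcq,jqhxk] add [lqxc] -> 10 lines: auae sps gisw rxzk uwy anji yfj lqxc xunn zai
Hunk 2: at line 4 remove [anji,yfj] add [hrrd,qpu] -> 10 lines: auae sps gisw rxzk uwy hrrd qpu lqxc xunn zai
Hunk 3: at line 2 remove [gisw,rxzk,uwy] add [ycp,tmplg] -> 9 lines: auae sps ycp tmplg hrrd qpu lqxc xunn zai

Answer: auae
sps
ycp
tmplg
hrrd
qpu
lqxc
xunn
zai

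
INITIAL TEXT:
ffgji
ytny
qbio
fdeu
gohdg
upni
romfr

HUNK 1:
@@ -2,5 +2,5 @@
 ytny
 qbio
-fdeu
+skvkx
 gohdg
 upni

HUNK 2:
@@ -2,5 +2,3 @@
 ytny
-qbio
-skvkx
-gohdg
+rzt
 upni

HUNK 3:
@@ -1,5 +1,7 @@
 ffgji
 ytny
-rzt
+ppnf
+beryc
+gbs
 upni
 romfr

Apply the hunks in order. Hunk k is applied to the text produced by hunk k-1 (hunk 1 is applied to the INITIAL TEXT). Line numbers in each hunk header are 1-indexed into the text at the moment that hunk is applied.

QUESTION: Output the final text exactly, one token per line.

Answer: ffgji
ytny
ppnf
beryc
gbs
upni
romfr

Derivation:
Hunk 1: at line 2 remove [fdeu] add [skvkx] -> 7 lines: ffgji ytny qbio skvkx gohdg upni romfr
Hunk 2: at line 2 remove [qbio,skvkx,gohdg] add [rzt] -> 5 lines: ffgji ytny rzt upni romfr
Hunk 3: at line 1 remove [rzt] add [ppnf,beryc,gbs] -> 7 lines: ffgji ytny ppnf beryc gbs upni romfr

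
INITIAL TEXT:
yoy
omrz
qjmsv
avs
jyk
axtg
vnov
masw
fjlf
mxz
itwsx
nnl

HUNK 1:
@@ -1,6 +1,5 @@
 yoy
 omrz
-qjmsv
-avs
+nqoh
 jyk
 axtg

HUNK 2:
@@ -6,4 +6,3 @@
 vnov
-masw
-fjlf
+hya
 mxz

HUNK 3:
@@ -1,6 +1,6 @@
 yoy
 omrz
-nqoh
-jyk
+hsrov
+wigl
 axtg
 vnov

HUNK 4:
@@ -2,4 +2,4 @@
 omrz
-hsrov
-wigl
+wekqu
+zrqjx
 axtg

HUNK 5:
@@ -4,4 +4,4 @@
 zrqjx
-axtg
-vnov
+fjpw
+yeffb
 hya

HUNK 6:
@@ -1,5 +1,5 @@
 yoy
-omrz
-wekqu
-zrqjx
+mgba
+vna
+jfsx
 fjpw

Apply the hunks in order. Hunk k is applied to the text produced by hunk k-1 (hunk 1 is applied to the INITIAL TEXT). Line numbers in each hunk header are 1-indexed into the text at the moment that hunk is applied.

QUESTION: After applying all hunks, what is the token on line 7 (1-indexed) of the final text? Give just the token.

Answer: hya

Derivation:
Hunk 1: at line 1 remove [qjmsv,avs] add [nqoh] -> 11 lines: yoy omrz nqoh jyk axtg vnov masw fjlf mxz itwsx nnl
Hunk 2: at line 6 remove [masw,fjlf] add [hya] -> 10 lines: yoy omrz nqoh jyk axtg vnov hya mxz itwsx nnl
Hunk 3: at line 1 remove [nqoh,jyk] add [hsrov,wigl] -> 10 lines: yoy omrz hsrov wigl axtg vnov hya mxz itwsx nnl
Hunk 4: at line 2 remove [hsrov,wigl] add [wekqu,zrqjx] -> 10 lines: yoy omrz wekqu zrqjx axtg vnov hya mxz itwsx nnl
Hunk 5: at line 4 remove [axtg,vnov] add [fjpw,yeffb] -> 10 lines: yoy omrz wekqu zrqjx fjpw yeffb hya mxz itwsx nnl
Hunk 6: at line 1 remove [omrz,wekqu,zrqjx] add [mgba,vna,jfsx] -> 10 lines: yoy mgba vna jfsx fjpw yeffb hya mxz itwsx nnl
Final line 7: hya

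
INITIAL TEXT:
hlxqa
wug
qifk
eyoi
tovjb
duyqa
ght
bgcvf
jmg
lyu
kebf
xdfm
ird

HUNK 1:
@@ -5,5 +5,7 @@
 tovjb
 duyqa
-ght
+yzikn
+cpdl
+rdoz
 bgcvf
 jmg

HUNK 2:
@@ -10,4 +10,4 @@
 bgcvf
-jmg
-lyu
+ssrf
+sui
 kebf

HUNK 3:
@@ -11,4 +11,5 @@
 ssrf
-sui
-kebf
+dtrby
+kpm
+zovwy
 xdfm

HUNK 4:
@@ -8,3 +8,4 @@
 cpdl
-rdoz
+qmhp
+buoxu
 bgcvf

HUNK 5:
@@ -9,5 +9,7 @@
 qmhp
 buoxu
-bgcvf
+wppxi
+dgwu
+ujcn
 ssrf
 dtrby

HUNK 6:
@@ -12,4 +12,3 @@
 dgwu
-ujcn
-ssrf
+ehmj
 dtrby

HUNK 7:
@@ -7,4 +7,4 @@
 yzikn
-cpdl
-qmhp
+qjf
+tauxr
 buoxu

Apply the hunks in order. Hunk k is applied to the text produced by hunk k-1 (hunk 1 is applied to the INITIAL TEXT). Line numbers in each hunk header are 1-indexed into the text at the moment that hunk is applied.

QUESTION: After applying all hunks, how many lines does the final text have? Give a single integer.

Answer: 18

Derivation:
Hunk 1: at line 5 remove [ght] add [yzikn,cpdl,rdoz] -> 15 lines: hlxqa wug qifk eyoi tovjb duyqa yzikn cpdl rdoz bgcvf jmg lyu kebf xdfm ird
Hunk 2: at line 10 remove [jmg,lyu] add [ssrf,sui] -> 15 lines: hlxqa wug qifk eyoi tovjb duyqa yzikn cpdl rdoz bgcvf ssrf sui kebf xdfm ird
Hunk 3: at line 11 remove [sui,kebf] add [dtrby,kpm,zovwy] -> 16 lines: hlxqa wug qifk eyoi tovjb duyqa yzikn cpdl rdoz bgcvf ssrf dtrby kpm zovwy xdfm ird
Hunk 4: at line 8 remove [rdoz] add [qmhp,buoxu] -> 17 lines: hlxqa wug qifk eyoi tovjb duyqa yzikn cpdl qmhp buoxu bgcvf ssrf dtrby kpm zovwy xdfm ird
Hunk 5: at line 9 remove [bgcvf] add [wppxi,dgwu,ujcn] -> 19 lines: hlxqa wug qifk eyoi tovjb duyqa yzikn cpdl qmhp buoxu wppxi dgwu ujcn ssrf dtrby kpm zovwy xdfm ird
Hunk 6: at line 12 remove [ujcn,ssrf] add [ehmj] -> 18 lines: hlxqa wug qifk eyoi tovjb duyqa yzikn cpdl qmhp buoxu wppxi dgwu ehmj dtrby kpm zovwy xdfm ird
Hunk 7: at line 7 remove [cpdl,qmhp] add [qjf,tauxr] -> 18 lines: hlxqa wug qifk eyoi tovjb duyqa yzikn qjf tauxr buoxu wppxi dgwu ehmj dtrby kpm zovwy xdfm ird
Final line count: 18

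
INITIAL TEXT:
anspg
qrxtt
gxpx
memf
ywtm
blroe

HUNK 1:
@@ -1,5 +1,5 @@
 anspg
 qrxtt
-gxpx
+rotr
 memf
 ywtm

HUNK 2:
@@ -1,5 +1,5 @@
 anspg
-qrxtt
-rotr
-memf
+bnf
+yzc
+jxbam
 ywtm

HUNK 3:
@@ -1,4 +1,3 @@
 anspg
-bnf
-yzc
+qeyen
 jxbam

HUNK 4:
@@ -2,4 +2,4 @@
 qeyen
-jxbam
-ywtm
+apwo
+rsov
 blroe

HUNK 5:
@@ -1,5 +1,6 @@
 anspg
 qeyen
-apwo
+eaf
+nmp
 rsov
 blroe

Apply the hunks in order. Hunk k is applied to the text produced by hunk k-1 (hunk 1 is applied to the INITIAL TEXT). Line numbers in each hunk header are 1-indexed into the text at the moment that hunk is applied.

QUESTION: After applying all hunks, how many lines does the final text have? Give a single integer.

Answer: 6

Derivation:
Hunk 1: at line 1 remove [gxpx] add [rotr] -> 6 lines: anspg qrxtt rotr memf ywtm blroe
Hunk 2: at line 1 remove [qrxtt,rotr,memf] add [bnf,yzc,jxbam] -> 6 lines: anspg bnf yzc jxbam ywtm blroe
Hunk 3: at line 1 remove [bnf,yzc] add [qeyen] -> 5 lines: anspg qeyen jxbam ywtm blroe
Hunk 4: at line 2 remove [jxbam,ywtm] add [apwo,rsov] -> 5 lines: anspg qeyen apwo rsov blroe
Hunk 5: at line 1 remove [apwo] add [eaf,nmp] -> 6 lines: anspg qeyen eaf nmp rsov blroe
Final line count: 6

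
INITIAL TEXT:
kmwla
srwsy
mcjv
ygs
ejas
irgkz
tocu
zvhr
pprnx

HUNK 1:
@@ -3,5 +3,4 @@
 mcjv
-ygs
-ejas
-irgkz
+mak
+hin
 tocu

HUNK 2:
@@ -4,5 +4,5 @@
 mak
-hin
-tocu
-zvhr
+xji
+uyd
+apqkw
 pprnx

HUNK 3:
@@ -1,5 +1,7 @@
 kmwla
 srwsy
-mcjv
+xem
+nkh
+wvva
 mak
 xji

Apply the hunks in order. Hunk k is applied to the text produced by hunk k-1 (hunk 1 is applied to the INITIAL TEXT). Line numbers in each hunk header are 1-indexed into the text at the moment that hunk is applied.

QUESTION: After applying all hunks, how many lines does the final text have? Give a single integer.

Answer: 10

Derivation:
Hunk 1: at line 3 remove [ygs,ejas,irgkz] add [mak,hin] -> 8 lines: kmwla srwsy mcjv mak hin tocu zvhr pprnx
Hunk 2: at line 4 remove [hin,tocu,zvhr] add [xji,uyd,apqkw] -> 8 lines: kmwla srwsy mcjv mak xji uyd apqkw pprnx
Hunk 3: at line 1 remove [mcjv] add [xem,nkh,wvva] -> 10 lines: kmwla srwsy xem nkh wvva mak xji uyd apqkw pprnx
Final line count: 10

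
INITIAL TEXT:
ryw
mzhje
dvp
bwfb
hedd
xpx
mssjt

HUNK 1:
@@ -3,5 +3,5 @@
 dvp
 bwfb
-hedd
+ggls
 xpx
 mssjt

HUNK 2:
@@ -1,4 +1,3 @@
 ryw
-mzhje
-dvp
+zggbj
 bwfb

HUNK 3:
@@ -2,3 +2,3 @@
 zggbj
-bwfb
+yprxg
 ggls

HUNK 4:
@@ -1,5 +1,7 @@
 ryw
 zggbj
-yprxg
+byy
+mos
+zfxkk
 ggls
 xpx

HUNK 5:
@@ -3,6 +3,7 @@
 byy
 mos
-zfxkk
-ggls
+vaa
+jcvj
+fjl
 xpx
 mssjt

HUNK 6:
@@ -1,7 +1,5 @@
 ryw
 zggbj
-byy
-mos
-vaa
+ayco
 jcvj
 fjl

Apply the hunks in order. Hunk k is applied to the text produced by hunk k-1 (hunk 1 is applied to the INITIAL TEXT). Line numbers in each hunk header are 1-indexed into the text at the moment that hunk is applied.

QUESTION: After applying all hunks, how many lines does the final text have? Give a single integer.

Hunk 1: at line 3 remove [hedd] add [ggls] -> 7 lines: ryw mzhje dvp bwfb ggls xpx mssjt
Hunk 2: at line 1 remove [mzhje,dvp] add [zggbj] -> 6 lines: ryw zggbj bwfb ggls xpx mssjt
Hunk 3: at line 2 remove [bwfb] add [yprxg] -> 6 lines: ryw zggbj yprxg ggls xpx mssjt
Hunk 4: at line 1 remove [yprxg] add [byy,mos,zfxkk] -> 8 lines: ryw zggbj byy mos zfxkk ggls xpx mssjt
Hunk 5: at line 3 remove [zfxkk,ggls] add [vaa,jcvj,fjl] -> 9 lines: ryw zggbj byy mos vaa jcvj fjl xpx mssjt
Hunk 6: at line 1 remove [byy,mos,vaa] add [ayco] -> 7 lines: ryw zggbj ayco jcvj fjl xpx mssjt
Final line count: 7

Answer: 7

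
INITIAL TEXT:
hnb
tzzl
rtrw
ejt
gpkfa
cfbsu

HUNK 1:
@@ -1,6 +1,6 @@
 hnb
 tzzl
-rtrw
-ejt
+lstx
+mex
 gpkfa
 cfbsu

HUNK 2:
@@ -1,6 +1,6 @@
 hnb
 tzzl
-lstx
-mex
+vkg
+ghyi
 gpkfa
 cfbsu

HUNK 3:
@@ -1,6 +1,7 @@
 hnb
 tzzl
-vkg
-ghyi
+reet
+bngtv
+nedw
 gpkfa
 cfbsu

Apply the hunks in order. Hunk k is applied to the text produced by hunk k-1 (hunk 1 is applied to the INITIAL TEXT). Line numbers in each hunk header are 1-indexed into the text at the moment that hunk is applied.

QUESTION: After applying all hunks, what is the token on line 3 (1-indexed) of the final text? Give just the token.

Hunk 1: at line 1 remove [rtrw,ejt] add [lstx,mex] -> 6 lines: hnb tzzl lstx mex gpkfa cfbsu
Hunk 2: at line 1 remove [lstx,mex] add [vkg,ghyi] -> 6 lines: hnb tzzl vkg ghyi gpkfa cfbsu
Hunk 3: at line 1 remove [vkg,ghyi] add [reet,bngtv,nedw] -> 7 lines: hnb tzzl reet bngtv nedw gpkfa cfbsu
Final line 3: reet

Answer: reet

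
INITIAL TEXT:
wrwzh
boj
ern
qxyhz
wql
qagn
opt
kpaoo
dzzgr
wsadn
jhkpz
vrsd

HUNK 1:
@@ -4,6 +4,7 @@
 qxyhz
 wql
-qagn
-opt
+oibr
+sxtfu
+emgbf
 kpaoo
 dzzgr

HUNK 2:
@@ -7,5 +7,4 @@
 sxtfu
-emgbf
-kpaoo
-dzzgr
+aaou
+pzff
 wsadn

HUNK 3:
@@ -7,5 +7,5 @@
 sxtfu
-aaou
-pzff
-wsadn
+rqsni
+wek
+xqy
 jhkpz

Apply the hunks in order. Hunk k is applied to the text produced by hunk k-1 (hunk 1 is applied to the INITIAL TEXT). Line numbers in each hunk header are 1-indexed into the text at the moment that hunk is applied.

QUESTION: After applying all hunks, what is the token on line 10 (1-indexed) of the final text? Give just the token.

Hunk 1: at line 4 remove [qagn,opt] add [oibr,sxtfu,emgbf] -> 13 lines: wrwzh boj ern qxyhz wql oibr sxtfu emgbf kpaoo dzzgr wsadn jhkpz vrsd
Hunk 2: at line 7 remove [emgbf,kpaoo,dzzgr] add [aaou,pzff] -> 12 lines: wrwzh boj ern qxyhz wql oibr sxtfu aaou pzff wsadn jhkpz vrsd
Hunk 3: at line 7 remove [aaou,pzff,wsadn] add [rqsni,wek,xqy] -> 12 lines: wrwzh boj ern qxyhz wql oibr sxtfu rqsni wek xqy jhkpz vrsd
Final line 10: xqy

Answer: xqy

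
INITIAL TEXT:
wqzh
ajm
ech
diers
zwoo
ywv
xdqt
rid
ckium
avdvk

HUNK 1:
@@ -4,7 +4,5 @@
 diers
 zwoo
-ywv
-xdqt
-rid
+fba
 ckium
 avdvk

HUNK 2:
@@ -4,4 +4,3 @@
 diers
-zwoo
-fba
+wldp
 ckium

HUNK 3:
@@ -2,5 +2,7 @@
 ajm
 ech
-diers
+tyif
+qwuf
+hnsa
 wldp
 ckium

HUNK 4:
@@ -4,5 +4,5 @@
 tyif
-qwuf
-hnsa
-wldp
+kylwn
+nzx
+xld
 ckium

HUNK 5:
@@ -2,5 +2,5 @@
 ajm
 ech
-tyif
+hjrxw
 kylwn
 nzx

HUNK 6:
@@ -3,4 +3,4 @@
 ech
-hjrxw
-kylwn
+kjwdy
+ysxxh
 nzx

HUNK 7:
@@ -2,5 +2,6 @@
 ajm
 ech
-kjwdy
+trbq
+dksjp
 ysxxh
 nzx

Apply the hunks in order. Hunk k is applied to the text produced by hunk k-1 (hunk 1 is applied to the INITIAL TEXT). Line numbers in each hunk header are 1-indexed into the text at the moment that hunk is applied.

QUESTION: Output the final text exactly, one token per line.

Answer: wqzh
ajm
ech
trbq
dksjp
ysxxh
nzx
xld
ckium
avdvk

Derivation:
Hunk 1: at line 4 remove [ywv,xdqt,rid] add [fba] -> 8 lines: wqzh ajm ech diers zwoo fba ckium avdvk
Hunk 2: at line 4 remove [zwoo,fba] add [wldp] -> 7 lines: wqzh ajm ech diers wldp ckium avdvk
Hunk 3: at line 2 remove [diers] add [tyif,qwuf,hnsa] -> 9 lines: wqzh ajm ech tyif qwuf hnsa wldp ckium avdvk
Hunk 4: at line 4 remove [qwuf,hnsa,wldp] add [kylwn,nzx,xld] -> 9 lines: wqzh ajm ech tyif kylwn nzx xld ckium avdvk
Hunk 5: at line 2 remove [tyif] add [hjrxw] -> 9 lines: wqzh ajm ech hjrxw kylwn nzx xld ckium avdvk
Hunk 6: at line 3 remove [hjrxw,kylwn] add [kjwdy,ysxxh] -> 9 lines: wqzh ajm ech kjwdy ysxxh nzx xld ckium avdvk
Hunk 7: at line 2 remove [kjwdy] add [trbq,dksjp] -> 10 lines: wqzh ajm ech trbq dksjp ysxxh nzx xld ckium avdvk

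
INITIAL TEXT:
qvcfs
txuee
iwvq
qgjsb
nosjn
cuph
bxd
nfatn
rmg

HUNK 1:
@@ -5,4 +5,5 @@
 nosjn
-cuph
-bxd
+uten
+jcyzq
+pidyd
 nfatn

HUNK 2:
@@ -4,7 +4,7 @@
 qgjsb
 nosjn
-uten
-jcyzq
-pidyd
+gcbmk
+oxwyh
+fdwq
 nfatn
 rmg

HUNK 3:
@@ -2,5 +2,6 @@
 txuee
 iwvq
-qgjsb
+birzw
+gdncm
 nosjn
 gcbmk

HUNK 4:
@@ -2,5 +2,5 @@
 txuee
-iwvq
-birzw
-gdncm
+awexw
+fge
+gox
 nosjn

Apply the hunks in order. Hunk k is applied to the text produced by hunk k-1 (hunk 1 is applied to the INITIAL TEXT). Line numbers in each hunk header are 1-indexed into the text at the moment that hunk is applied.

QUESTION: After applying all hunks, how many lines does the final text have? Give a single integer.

Hunk 1: at line 5 remove [cuph,bxd] add [uten,jcyzq,pidyd] -> 10 lines: qvcfs txuee iwvq qgjsb nosjn uten jcyzq pidyd nfatn rmg
Hunk 2: at line 4 remove [uten,jcyzq,pidyd] add [gcbmk,oxwyh,fdwq] -> 10 lines: qvcfs txuee iwvq qgjsb nosjn gcbmk oxwyh fdwq nfatn rmg
Hunk 3: at line 2 remove [qgjsb] add [birzw,gdncm] -> 11 lines: qvcfs txuee iwvq birzw gdncm nosjn gcbmk oxwyh fdwq nfatn rmg
Hunk 4: at line 2 remove [iwvq,birzw,gdncm] add [awexw,fge,gox] -> 11 lines: qvcfs txuee awexw fge gox nosjn gcbmk oxwyh fdwq nfatn rmg
Final line count: 11

Answer: 11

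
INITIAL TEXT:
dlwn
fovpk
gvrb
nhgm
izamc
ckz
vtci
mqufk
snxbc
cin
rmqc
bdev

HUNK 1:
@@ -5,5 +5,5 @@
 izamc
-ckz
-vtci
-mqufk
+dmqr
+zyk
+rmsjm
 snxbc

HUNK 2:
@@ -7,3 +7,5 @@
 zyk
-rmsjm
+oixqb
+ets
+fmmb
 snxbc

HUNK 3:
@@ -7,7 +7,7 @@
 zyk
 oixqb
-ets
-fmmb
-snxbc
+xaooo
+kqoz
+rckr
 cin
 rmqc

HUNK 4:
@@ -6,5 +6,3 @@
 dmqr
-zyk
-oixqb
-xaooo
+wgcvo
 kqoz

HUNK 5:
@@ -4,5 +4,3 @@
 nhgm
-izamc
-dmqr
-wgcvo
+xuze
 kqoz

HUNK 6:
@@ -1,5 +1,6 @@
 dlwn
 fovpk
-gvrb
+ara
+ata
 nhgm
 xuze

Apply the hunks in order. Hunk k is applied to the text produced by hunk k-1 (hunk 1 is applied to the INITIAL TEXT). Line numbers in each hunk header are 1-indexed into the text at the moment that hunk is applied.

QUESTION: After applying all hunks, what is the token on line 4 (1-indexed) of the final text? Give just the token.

Hunk 1: at line 5 remove [ckz,vtci,mqufk] add [dmqr,zyk,rmsjm] -> 12 lines: dlwn fovpk gvrb nhgm izamc dmqr zyk rmsjm snxbc cin rmqc bdev
Hunk 2: at line 7 remove [rmsjm] add [oixqb,ets,fmmb] -> 14 lines: dlwn fovpk gvrb nhgm izamc dmqr zyk oixqb ets fmmb snxbc cin rmqc bdev
Hunk 3: at line 7 remove [ets,fmmb,snxbc] add [xaooo,kqoz,rckr] -> 14 lines: dlwn fovpk gvrb nhgm izamc dmqr zyk oixqb xaooo kqoz rckr cin rmqc bdev
Hunk 4: at line 6 remove [zyk,oixqb,xaooo] add [wgcvo] -> 12 lines: dlwn fovpk gvrb nhgm izamc dmqr wgcvo kqoz rckr cin rmqc bdev
Hunk 5: at line 4 remove [izamc,dmqr,wgcvo] add [xuze] -> 10 lines: dlwn fovpk gvrb nhgm xuze kqoz rckr cin rmqc bdev
Hunk 6: at line 1 remove [gvrb] add [ara,ata] -> 11 lines: dlwn fovpk ara ata nhgm xuze kqoz rckr cin rmqc bdev
Final line 4: ata

Answer: ata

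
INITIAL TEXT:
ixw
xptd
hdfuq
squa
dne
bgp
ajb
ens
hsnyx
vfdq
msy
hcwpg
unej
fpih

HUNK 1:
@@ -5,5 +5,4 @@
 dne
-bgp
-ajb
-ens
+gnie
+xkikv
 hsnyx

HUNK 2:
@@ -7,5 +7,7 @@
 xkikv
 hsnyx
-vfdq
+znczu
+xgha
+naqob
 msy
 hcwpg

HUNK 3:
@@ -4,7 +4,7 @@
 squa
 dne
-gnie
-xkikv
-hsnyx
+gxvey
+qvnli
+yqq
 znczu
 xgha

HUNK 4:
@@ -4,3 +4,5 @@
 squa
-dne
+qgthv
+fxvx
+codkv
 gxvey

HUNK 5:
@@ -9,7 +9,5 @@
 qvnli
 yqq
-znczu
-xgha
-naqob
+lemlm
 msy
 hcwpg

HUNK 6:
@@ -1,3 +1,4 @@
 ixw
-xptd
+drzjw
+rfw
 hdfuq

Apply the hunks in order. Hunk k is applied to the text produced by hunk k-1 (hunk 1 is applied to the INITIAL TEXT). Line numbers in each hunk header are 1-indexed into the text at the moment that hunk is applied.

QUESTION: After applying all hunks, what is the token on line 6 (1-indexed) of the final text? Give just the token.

Hunk 1: at line 5 remove [bgp,ajb,ens] add [gnie,xkikv] -> 13 lines: ixw xptd hdfuq squa dne gnie xkikv hsnyx vfdq msy hcwpg unej fpih
Hunk 2: at line 7 remove [vfdq] add [znczu,xgha,naqob] -> 15 lines: ixw xptd hdfuq squa dne gnie xkikv hsnyx znczu xgha naqob msy hcwpg unej fpih
Hunk 3: at line 4 remove [gnie,xkikv,hsnyx] add [gxvey,qvnli,yqq] -> 15 lines: ixw xptd hdfuq squa dne gxvey qvnli yqq znczu xgha naqob msy hcwpg unej fpih
Hunk 4: at line 4 remove [dne] add [qgthv,fxvx,codkv] -> 17 lines: ixw xptd hdfuq squa qgthv fxvx codkv gxvey qvnli yqq znczu xgha naqob msy hcwpg unej fpih
Hunk 5: at line 9 remove [znczu,xgha,naqob] add [lemlm] -> 15 lines: ixw xptd hdfuq squa qgthv fxvx codkv gxvey qvnli yqq lemlm msy hcwpg unej fpih
Hunk 6: at line 1 remove [xptd] add [drzjw,rfw] -> 16 lines: ixw drzjw rfw hdfuq squa qgthv fxvx codkv gxvey qvnli yqq lemlm msy hcwpg unej fpih
Final line 6: qgthv

Answer: qgthv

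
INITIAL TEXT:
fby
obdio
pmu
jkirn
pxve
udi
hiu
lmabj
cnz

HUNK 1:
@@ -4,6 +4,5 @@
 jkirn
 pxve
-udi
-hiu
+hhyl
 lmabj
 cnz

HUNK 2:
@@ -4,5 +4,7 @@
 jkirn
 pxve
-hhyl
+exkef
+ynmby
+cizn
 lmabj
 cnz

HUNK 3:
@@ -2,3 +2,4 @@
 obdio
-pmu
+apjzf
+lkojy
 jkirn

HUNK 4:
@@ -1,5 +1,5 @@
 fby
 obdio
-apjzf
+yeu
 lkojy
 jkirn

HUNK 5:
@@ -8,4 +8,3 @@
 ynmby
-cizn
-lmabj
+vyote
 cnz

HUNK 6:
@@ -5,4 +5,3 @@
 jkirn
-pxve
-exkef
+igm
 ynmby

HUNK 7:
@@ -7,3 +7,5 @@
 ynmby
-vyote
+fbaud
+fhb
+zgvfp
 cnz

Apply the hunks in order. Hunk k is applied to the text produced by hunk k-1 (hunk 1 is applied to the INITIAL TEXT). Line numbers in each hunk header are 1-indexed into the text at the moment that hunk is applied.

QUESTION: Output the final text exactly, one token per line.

Hunk 1: at line 4 remove [udi,hiu] add [hhyl] -> 8 lines: fby obdio pmu jkirn pxve hhyl lmabj cnz
Hunk 2: at line 4 remove [hhyl] add [exkef,ynmby,cizn] -> 10 lines: fby obdio pmu jkirn pxve exkef ynmby cizn lmabj cnz
Hunk 3: at line 2 remove [pmu] add [apjzf,lkojy] -> 11 lines: fby obdio apjzf lkojy jkirn pxve exkef ynmby cizn lmabj cnz
Hunk 4: at line 1 remove [apjzf] add [yeu] -> 11 lines: fby obdio yeu lkojy jkirn pxve exkef ynmby cizn lmabj cnz
Hunk 5: at line 8 remove [cizn,lmabj] add [vyote] -> 10 lines: fby obdio yeu lkojy jkirn pxve exkef ynmby vyote cnz
Hunk 6: at line 5 remove [pxve,exkef] add [igm] -> 9 lines: fby obdio yeu lkojy jkirn igm ynmby vyote cnz
Hunk 7: at line 7 remove [vyote] add [fbaud,fhb,zgvfp] -> 11 lines: fby obdio yeu lkojy jkirn igm ynmby fbaud fhb zgvfp cnz

Answer: fby
obdio
yeu
lkojy
jkirn
igm
ynmby
fbaud
fhb
zgvfp
cnz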